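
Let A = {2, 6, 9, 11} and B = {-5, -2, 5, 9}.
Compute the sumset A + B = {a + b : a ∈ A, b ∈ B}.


A + B = {a + b : a ∈ A, b ∈ B}.
Enumerate all |A|·|B| = 4·4 = 16 pairs (a, b) and collect distinct sums.
a = 2: 2+-5=-3, 2+-2=0, 2+5=7, 2+9=11
a = 6: 6+-5=1, 6+-2=4, 6+5=11, 6+9=15
a = 9: 9+-5=4, 9+-2=7, 9+5=14, 9+9=18
a = 11: 11+-5=6, 11+-2=9, 11+5=16, 11+9=20
Collecting distinct sums: A + B = {-3, 0, 1, 4, 6, 7, 9, 11, 14, 15, 16, 18, 20}
|A + B| = 13

A + B = {-3, 0, 1, 4, 6, 7, 9, 11, 14, 15, 16, 18, 20}


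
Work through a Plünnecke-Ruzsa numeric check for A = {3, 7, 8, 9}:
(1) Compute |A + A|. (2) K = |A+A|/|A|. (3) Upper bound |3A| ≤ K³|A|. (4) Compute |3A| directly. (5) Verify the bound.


|A| = 4.
Step 1: Compute A + A by enumerating all 16 pairs.
A + A = {6, 10, 11, 12, 14, 15, 16, 17, 18}, so |A + A| = 9.
Step 2: Doubling constant K = |A + A|/|A| = 9/4 = 9/4 ≈ 2.2500.
Step 3: Plünnecke-Ruzsa gives |3A| ≤ K³·|A| = (2.2500)³ · 4 ≈ 45.5625.
Step 4: Compute 3A = A + A + A directly by enumerating all triples (a,b,c) ∈ A³; |3A| = 15.
Step 5: Check 15 ≤ 45.5625? Yes ✓.

K = 9/4, Plünnecke-Ruzsa bound K³|A| ≈ 45.5625, |3A| = 15, inequality holds.


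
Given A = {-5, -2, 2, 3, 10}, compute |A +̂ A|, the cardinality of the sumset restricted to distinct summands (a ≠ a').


Restricted sumset: A +̂ A = {a + a' : a ∈ A, a' ∈ A, a ≠ a'}.
Equivalently, take A + A and drop any sum 2a that is achievable ONLY as a + a for a ∈ A (i.e. sums representable only with equal summands).
Enumerate pairs (a, a') with a < a' (symmetric, so each unordered pair gives one sum; this covers all a ≠ a'):
  -5 + -2 = -7
  -5 + 2 = -3
  -5 + 3 = -2
  -5 + 10 = 5
  -2 + 2 = 0
  -2 + 3 = 1
  -2 + 10 = 8
  2 + 3 = 5
  2 + 10 = 12
  3 + 10 = 13
Collected distinct sums: {-7, -3, -2, 0, 1, 5, 8, 12, 13}
|A +̂ A| = 9
(Reference bound: |A +̂ A| ≥ 2|A| - 3 for |A| ≥ 2, with |A| = 5 giving ≥ 7.)

|A +̂ A| = 9


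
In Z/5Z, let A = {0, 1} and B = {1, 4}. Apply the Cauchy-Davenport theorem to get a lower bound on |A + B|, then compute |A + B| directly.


Cauchy-Davenport: |A + B| ≥ min(p, |A| + |B| - 1) for A, B nonempty in Z/pZ.
|A| = 2, |B| = 2, p = 5.
CD lower bound = min(5, 2 + 2 - 1) = min(5, 3) = 3.
Compute A + B mod 5 directly:
a = 0: 0+1=1, 0+4=4
a = 1: 1+1=2, 1+4=0
A + B = {0, 1, 2, 4}, so |A + B| = 4.
Verify: 4 ≥ 3? Yes ✓.

CD lower bound = 3, actual |A + B| = 4.


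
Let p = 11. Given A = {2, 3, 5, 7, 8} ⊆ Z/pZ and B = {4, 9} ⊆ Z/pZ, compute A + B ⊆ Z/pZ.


Work in Z/11Z: reduce every sum a + b modulo 11.
Enumerate all 10 pairs:
a = 2: 2+4=6, 2+9=0
a = 3: 3+4=7, 3+9=1
a = 5: 5+4=9, 5+9=3
a = 7: 7+4=0, 7+9=5
a = 8: 8+4=1, 8+9=6
Distinct residues collected: {0, 1, 3, 5, 6, 7, 9}
|A + B| = 7 (out of 11 total residues).

A + B = {0, 1, 3, 5, 6, 7, 9}


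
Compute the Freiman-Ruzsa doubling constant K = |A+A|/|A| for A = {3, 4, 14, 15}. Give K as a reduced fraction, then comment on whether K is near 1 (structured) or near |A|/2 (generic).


|A| = 4.
Compute A + A by enumerating all 16 pairs.
A + A = {6, 7, 8, 17, 18, 19, 28, 29, 30}, so |A + A| = 9.
K = |A + A| / |A| = 9/4 (already in lowest terms) ≈ 2.2500.
Reference: AP of size 4 gives K = 7/4 ≈ 1.7500; a fully generic set of size 4 gives K ≈ 2.5000.

|A| = 4, |A + A| = 9, K = 9/4.


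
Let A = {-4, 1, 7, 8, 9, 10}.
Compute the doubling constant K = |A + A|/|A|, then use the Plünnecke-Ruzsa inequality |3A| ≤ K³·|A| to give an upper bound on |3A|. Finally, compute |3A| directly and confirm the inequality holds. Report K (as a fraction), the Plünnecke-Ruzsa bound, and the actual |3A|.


|A| = 6.
Step 1: Compute A + A by enumerating all 36 pairs.
A + A = {-8, -3, 2, 3, 4, 5, 6, 8, 9, 10, 11, 14, 15, 16, 17, 18, 19, 20}, so |A + A| = 18.
Step 2: Doubling constant K = |A + A|/|A| = 18/6 = 18/6 ≈ 3.0000.
Step 3: Plünnecke-Ruzsa gives |3A| ≤ K³·|A| = (3.0000)³ · 6 ≈ 162.0000.
Step 4: Compute 3A = A + A + A directly by enumerating all triples (a,b,c) ∈ A³; |3A| = 34.
Step 5: Check 34 ≤ 162.0000? Yes ✓.

K = 18/6, Plünnecke-Ruzsa bound K³|A| ≈ 162.0000, |3A| = 34, inequality holds.


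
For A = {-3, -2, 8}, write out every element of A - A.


A - A = {a - a' : a, a' ∈ A}.
Compute a - a' for each ordered pair (a, a'):
a = -3: -3--3=0, -3--2=-1, -3-8=-11
a = -2: -2--3=1, -2--2=0, -2-8=-10
a = 8: 8--3=11, 8--2=10, 8-8=0
Collecting distinct values (and noting 0 appears from a-a):
A - A = {-11, -10, -1, 0, 1, 10, 11}
|A - A| = 7

A - A = {-11, -10, -1, 0, 1, 10, 11}


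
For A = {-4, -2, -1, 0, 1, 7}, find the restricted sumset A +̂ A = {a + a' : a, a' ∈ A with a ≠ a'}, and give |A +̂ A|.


Restricted sumset: A +̂ A = {a + a' : a ∈ A, a' ∈ A, a ≠ a'}.
Equivalently, take A + A and drop any sum 2a that is achievable ONLY as a + a for a ∈ A (i.e. sums representable only with equal summands).
Enumerate pairs (a, a') with a < a' (symmetric, so each unordered pair gives one sum; this covers all a ≠ a'):
  -4 + -2 = -6
  -4 + -1 = -5
  -4 + 0 = -4
  -4 + 1 = -3
  -4 + 7 = 3
  -2 + -1 = -3
  -2 + 0 = -2
  -2 + 1 = -1
  -2 + 7 = 5
  -1 + 0 = -1
  -1 + 1 = 0
  -1 + 7 = 6
  0 + 1 = 1
  0 + 7 = 7
  1 + 7 = 8
Collected distinct sums: {-6, -5, -4, -3, -2, -1, 0, 1, 3, 5, 6, 7, 8}
|A +̂ A| = 13
(Reference bound: |A +̂ A| ≥ 2|A| - 3 for |A| ≥ 2, with |A| = 6 giving ≥ 9.)

|A +̂ A| = 13


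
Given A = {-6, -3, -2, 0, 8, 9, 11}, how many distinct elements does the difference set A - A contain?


A - A = {a - a' : a, a' ∈ A}; |A| = 7.
Bounds: 2|A|-1 ≤ |A - A| ≤ |A|² - |A| + 1, i.e. 13 ≤ |A - A| ≤ 43.
Note: 0 ∈ A - A always (from a - a). The set is symmetric: if d ∈ A - A then -d ∈ A - A.
Enumerate nonzero differences d = a - a' with a > a' (then include -d):
Positive differences: {1, 2, 3, 4, 6, 8, 9, 10, 11, 12, 13, 14, 15, 17}
Full difference set: {0} ∪ (positive diffs) ∪ (negative diffs).
|A - A| = 1 + 2·14 = 29 (matches direct enumeration: 29).

|A - A| = 29


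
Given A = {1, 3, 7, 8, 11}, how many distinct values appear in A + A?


A + A = {a + a' : a, a' ∈ A}; |A| = 5.
General bounds: 2|A| - 1 ≤ |A + A| ≤ |A|(|A|+1)/2, i.e. 9 ≤ |A + A| ≤ 15.
Lower bound 2|A|-1 is attained iff A is an arithmetic progression.
Enumerate sums a + a' for a ≤ a' (symmetric, so this suffices):
a = 1: 1+1=2, 1+3=4, 1+7=8, 1+8=9, 1+11=12
a = 3: 3+3=6, 3+7=10, 3+8=11, 3+11=14
a = 7: 7+7=14, 7+8=15, 7+11=18
a = 8: 8+8=16, 8+11=19
a = 11: 11+11=22
Distinct sums: {2, 4, 6, 8, 9, 10, 11, 12, 14, 15, 16, 18, 19, 22}
|A + A| = 14

|A + A| = 14


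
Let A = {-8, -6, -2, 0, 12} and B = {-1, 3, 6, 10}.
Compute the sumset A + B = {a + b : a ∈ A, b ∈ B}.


A + B = {a + b : a ∈ A, b ∈ B}.
Enumerate all |A|·|B| = 5·4 = 20 pairs (a, b) and collect distinct sums.
a = -8: -8+-1=-9, -8+3=-5, -8+6=-2, -8+10=2
a = -6: -6+-1=-7, -6+3=-3, -6+6=0, -6+10=4
a = -2: -2+-1=-3, -2+3=1, -2+6=4, -2+10=8
a = 0: 0+-1=-1, 0+3=3, 0+6=6, 0+10=10
a = 12: 12+-1=11, 12+3=15, 12+6=18, 12+10=22
Collecting distinct sums: A + B = {-9, -7, -5, -3, -2, -1, 0, 1, 2, 3, 4, 6, 8, 10, 11, 15, 18, 22}
|A + B| = 18

A + B = {-9, -7, -5, -3, -2, -1, 0, 1, 2, 3, 4, 6, 8, 10, 11, 15, 18, 22}


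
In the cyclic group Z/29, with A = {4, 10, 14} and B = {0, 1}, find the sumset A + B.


Work in Z/29Z: reduce every sum a + b modulo 29.
Enumerate all 6 pairs:
a = 4: 4+0=4, 4+1=5
a = 10: 10+0=10, 10+1=11
a = 14: 14+0=14, 14+1=15
Distinct residues collected: {4, 5, 10, 11, 14, 15}
|A + B| = 6 (out of 29 total residues).

A + B = {4, 5, 10, 11, 14, 15}


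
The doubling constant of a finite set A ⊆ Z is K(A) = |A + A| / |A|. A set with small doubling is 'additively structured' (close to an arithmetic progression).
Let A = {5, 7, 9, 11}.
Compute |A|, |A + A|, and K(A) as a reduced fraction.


|A| = 4.
Compute A + A by enumerating all 16 pairs.
A + A = {10, 12, 14, 16, 18, 20, 22}, so |A + A| = 7.
K = |A + A| / |A| = 7/4 (already in lowest terms) ≈ 1.7500.
Reference: AP of size 4 gives K = 7/4 ≈ 1.7500; a fully generic set of size 4 gives K ≈ 2.5000.

|A| = 4, |A + A| = 7, K = 7/4.


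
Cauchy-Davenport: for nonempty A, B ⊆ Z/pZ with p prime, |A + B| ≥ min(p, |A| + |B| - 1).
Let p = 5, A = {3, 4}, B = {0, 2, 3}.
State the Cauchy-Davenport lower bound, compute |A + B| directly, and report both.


Cauchy-Davenport: |A + B| ≥ min(p, |A| + |B| - 1) for A, B nonempty in Z/pZ.
|A| = 2, |B| = 3, p = 5.
CD lower bound = min(5, 2 + 3 - 1) = min(5, 4) = 4.
Compute A + B mod 5 directly:
a = 3: 3+0=3, 3+2=0, 3+3=1
a = 4: 4+0=4, 4+2=1, 4+3=2
A + B = {0, 1, 2, 3, 4}, so |A + B| = 5.
Verify: 5 ≥ 4? Yes ✓.

CD lower bound = 4, actual |A + B| = 5.


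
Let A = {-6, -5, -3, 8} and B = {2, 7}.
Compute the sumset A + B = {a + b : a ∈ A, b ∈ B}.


A + B = {a + b : a ∈ A, b ∈ B}.
Enumerate all |A|·|B| = 4·2 = 8 pairs (a, b) and collect distinct sums.
a = -6: -6+2=-4, -6+7=1
a = -5: -5+2=-3, -5+7=2
a = -3: -3+2=-1, -3+7=4
a = 8: 8+2=10, 8+7=15
Collecting distinct sums: A + B = {-4, -3, -1, 1, 2, 4, 10, 15}
|A + B| = 8

A + B = {-4, -3, -1, 1, 2, 4, 10, 15}


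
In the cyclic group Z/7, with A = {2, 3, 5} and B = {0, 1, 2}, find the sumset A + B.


Work in Z/7Z: reduce every sum a + b modulo 7.
Enumerate all 9 pairs:
a = 2: 2+0=2, 2+1=3, 2+2=4
a = 3: 3+0=3, 3+1=4, 3+2=5
a = 5: 5+0=5, 5+1=6, 5+2=0
Distinct residues collected: {0, 2, 3, 4, 5, 6}
|A + B| = 6 (out of 7 total residues).

A + B = {0, 2, 3, 4, 5, 6}


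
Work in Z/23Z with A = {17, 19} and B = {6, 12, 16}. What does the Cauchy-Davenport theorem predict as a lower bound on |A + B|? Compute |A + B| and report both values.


Cauchy-Davenport: |A + B| ≥ min(p, |A| + |B| - 1) for A, B nonempty in Z/pZ.
|A| = 2, |B| = 3, p = 23.
CD lower bound = min(23, 2 + 3 - 1) = min(23, 4) = 4.
Compute A + B mod 23 directly:
a = 17: 17+6=0, 17+12=6, 17+16=10
a = 19: 19+6=2, 19+12=8, 19+16=12
A + B = {0, 2, 6, 8, 10, 12}, so |A + B| = 6.
Verify: 6 ≥ 4? Yes ✓.

CD lower bound = 4, actual |A + B| = 6.


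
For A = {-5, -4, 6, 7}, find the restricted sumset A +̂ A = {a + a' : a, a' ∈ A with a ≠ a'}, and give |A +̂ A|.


Restricted sumset: A +̂ A = {a + a' : a ∈ A, a' ∈ A, a ≠ a'}.
Equivalently, take A + A and drop any sum 2a that is achievable ONLY as a + a for a ∈ A (i.e. sums representable only with equal summands).
Enumerate pairs (a, a') with a < a' (symmetric, so each unordered pair gives one sum; this covers all a ≠ a'):
  -5 + -4 = -9
  -5 + 6 = 1
  -5 + 7 = 2
  -4 + 6 = 2
  -4 + 7 = 3
  6 + 7 = 13
Collected distinct sums: {-9, 1, 2, 3, 13}
|A +̂ A| = 5
(Reference bound: |A +̂ A| ≥ 2|A| - 3 for |A| ≥ 2, with |A| = 4 giving ≥ 5.)

|A +̂ A| = 5


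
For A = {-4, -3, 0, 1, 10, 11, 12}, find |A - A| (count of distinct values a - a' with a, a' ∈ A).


A - A = {a - a' : a, a' ∈ A}; |A| = 7.
Bounds: 2|A|-1 ≤ |A - A| ≤ |A|² - |A| + 1, i.e. 13 ≤ |A - A| ≤ 43.
Note: 0 ∈ A - A always (from a - a). The set is symmetric: if d ∈ A - A then -d ∈ A - A.
Enumerate nonzero differences d = a - a' with a > a' (then include -d):
Positive differences: {1, 2, 3, 4, 5, 9, 10, 11, 12, 13, 14, 15, 16}
Full difference set: {0} ∪ (positive diffs) ∪ (negative diffs).
|A - A| = 1 + 2·13 = 27 (matches direct enumeration: 27).

|A - A| = 27


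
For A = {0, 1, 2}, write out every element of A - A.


A - A = {a - a' : a, a' ∈ A}.
Compute a - a' for each ordered pair (a, a'):
a = 0: 0-0=0, 0-1=-1, 0-2=-2
a = 1: 1-0=1, 1-1=0, 1-2=-1
a = 2: 2-0=2, 2-1=1, 2-2=0
Collecting distinct values (and noting 0 appears from a-a):
A - A = {-2, -1, 0, 1, 2}
|A - A| = 5

A - A = {-2, -1, 0, 1, 2}


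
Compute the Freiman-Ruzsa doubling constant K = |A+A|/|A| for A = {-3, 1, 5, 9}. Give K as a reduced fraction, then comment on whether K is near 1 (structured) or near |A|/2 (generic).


|A| = 4.
Compute A + A by enumerating all 16 pairs.
A + A = {-6, -2, 2, 6, 10, 14, 18}, so |A + A| = 7.
K = |A + A| / |A| = 7/4 (already in lowest terms) ≈ 1.7500.
Reference: AP of size 4 gives K = 7/4 ≈ 1.7500; a fully generic set of size 4 gives K ≈ 2.5000.

|A| = 4, |A + A| = 7, K = 7/4.


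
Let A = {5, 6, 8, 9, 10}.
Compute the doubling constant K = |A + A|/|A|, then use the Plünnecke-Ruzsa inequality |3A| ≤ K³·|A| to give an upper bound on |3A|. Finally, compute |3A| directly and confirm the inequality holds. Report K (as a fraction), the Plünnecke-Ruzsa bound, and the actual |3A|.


|A| = 5.
Step 1: Compute A + A by enumerating all 25 pairs.
A + A = {10, 11, 12, 13, 14, 15, 16, 17, 18, 19, 20}, so |A + A| = 11.
Step 2: Doubling constant K = |A + A|/|A| = 11/5 = 11/5 ≈ 2.2000.
Step 3: Plünnecke-Ruzsa gives |3A| ≤ K³·|A| = (2.2000)³ · 5 ≈ 53.2400.
Step 4: Compute 3A = A + A + A directly by enumerating all triples (a,b,c) ∈ A³; |3A| = 16.
Step 5: Check 16 ≤ 53.2400? Yes ✓.

K = 11/5, Plünnecke-Ruzsa bound K³|A| ≈ 53.2400, |3A| = 16, inequality holds.


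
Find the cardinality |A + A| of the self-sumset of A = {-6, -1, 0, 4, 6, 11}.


A + A = {a + a' : a, a' ∈ A}; |A| = 6.
General bounds: 2|A| - 1 ≤ |A + A| ≤ |A|(|A|+1)/2, i.e. 11 ≤ |A + A| ≤ 21.
Lower bound 2|A|-1 is attained iff A is an arithmetic progression.
Enumerate sums a + a' for a ≤ a' (symmetric, so this suffices):
a = -6: -6+-6=-12, -6+-1=-7, -6+0=-6, -6+4=-2, -6+6=0, -6+11=5
a = -1: -1+-1=-2, -1+0=-1, -1+4=3, -1+6=5, -1+11=10
a = 0: 0+0=0, 0+4=4, 0+6=6, 0+11=11
a = 4: 4+4=8, 4+6=10, 4+11=15
a = 6: 6+6=12, 6+11=17
a = 11: 11+11=22
Distinct sums: {-12, -7, -6, -2, -1, 0, 3, 4, 5, 6, 8, 10, 11, 12, 15, 17, 22}
|A + A| = 17

|A + A| = 17


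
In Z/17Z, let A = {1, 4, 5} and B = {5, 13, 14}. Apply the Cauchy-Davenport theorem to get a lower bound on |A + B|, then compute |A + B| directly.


Cauchy-Davenport: |A + B| ≥ min(p, |A| + |B| - 1) for A, B nonempty in Z/pZ.
|A| = 3, |B| = 3, p = 17.
CD lower bound = min(17, 3 + 3 - 1) = min(17, 5) = 5.
Compute A + B mod 17 directly:
a = 1: 1+5=6, 1+13=14, 1+14=15
a = 4: 4+5=9, 4+13=0, 4+14=1
a = 5: 5+5=10, 5+13=1, 5+14=2
A + B = {0, 1, 2, 6, 9, 10, 14, 15}, so |A + B| = 8.
Verify: 8 ≥ 5? Yes ✓.

CD lower bound = 5, actual |A + B| = 8.


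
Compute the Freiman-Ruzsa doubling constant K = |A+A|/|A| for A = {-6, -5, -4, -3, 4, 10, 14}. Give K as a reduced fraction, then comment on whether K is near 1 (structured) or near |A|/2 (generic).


|A| = 7.
Compute A + A by enumerating all 49 pairs.
A + A = {-12, -11, -10, -9, -8, -7, -6, -2, -1, 0, 1, 4, 5, 6, 7, 8, 9, 10, 11, 14, 18, 20, 24, 28}, so |A + A| = 24.
K = |A + A| / |A| = 24/7 (already in lowest terms) ≈ 3.4286.
Reference: AP of size 7 gives K = 13/7 ≈ 1.8571; a fully generic set of size 7 gives K ≈ 4.0000.

|A| = 7, |A + A| = 24, K = 24/7.


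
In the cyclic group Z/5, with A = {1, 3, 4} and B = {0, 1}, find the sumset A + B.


Work in Z/5Z: reduce every sum a + b modulo 5.
Enumerate all 6 pairs:
a = 1: 1+0=1, 1+1=2
a = 3: 3+0=3, 3+1=4
a = 4: 4+0=4, 4+1=0
Distinct residues collected: {0, 1, 2, 3, 4}
|A + B| = 5 (out of 5 total residues).

A + B = {0, 1, 2, 3, 4}


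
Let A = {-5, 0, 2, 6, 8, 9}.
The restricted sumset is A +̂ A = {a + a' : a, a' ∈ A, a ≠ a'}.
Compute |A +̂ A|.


Restricted sumset: A +̂ A = {a + a' : a ∈ A, a' ∈ A, a ≠ a'}.
Equivalently, take A + A and drop any sum 2a that is achievable ONLY as a + a for a ∈ A (i.e. sums representable only with equal summands).
Enumerate pairs (a, a') with a < a' (symmetric, so each unordered pair gives one sum; this covers all a ≠ a'):
  -5 + 0 = -5
  -5 + 2 = -3
  -5 + 6 = 1
  -5 + 8 = 3
  -5 + 9 = 4
  0 + 2 = 2
  0 + 6 = 6
  0 + 8 = 8
  0 + 9 = 9
  2 + 6 = 8
  2 + 8 = 10
  2 + 9 = 11
  6 + 8 = 14
  6 + 9 = 15
  8 + 9 = 17
Collected distinct sums: {-5, -3, 1, 2, 3, 4, 6, 8, 9, 10, 11, 14, 15, 17}
|A +̂ A| = 14
(Reference bound: |A +̂ A| ≥ 2|A| - 3 for |A| ≥ 2, with |A| = 6 giving ≥ 9.)

|A +̂ A| = 14


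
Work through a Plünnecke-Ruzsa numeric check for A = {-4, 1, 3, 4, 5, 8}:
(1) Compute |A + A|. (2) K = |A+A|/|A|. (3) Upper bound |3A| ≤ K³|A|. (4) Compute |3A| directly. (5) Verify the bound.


|A| = 6.
Step 1: Compute A + A by enumerating all 36 pairs.
A + A = {-8, -3, -1, 0, 1, 2, 4, 5, 6, 7, 8, 9, 10, 11, 12, 13, 16}, so |A + A| = 17.
Step 2: Doubling constant K = |A + A|/|A| = 17/6 = 17/6 ≈ 2.8333.
Step 3: Plünnecke-Ruzsa gives |3A| ≤ K³·|A| = (2.8333)³ · 6 ≈ 136.4722.
Step 4: Compute 3A = A + A + A directly by enumerating all triples (a,b,c) ∈ A³; |3A| = 29.
Step 5: Check 29 ≤ 136.4722? Yes ✓.

K = 17/6, Plünnecke-Ruzsa bound K³|A| ≈ 136.4722, |3A| = 29, inequality holds.


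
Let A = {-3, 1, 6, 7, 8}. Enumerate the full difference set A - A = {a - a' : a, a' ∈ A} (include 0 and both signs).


A - A = {a - a' : a, a' ∈ A}.
Compute a - a' for each ordered pair (a, a'):
a = -3: -3--3=0, -3-1=-4, -3-6=-9, -3-7=-10, -3-8=-11
a = 1: 1--3=4, 1-1=0, 1-6=-5, 1-7=-6, 1-8=-7
a = 6: 6--3=9, 6-1=5, 6-6=0, 6-7=-1, 6-8=-2
a = 7: 7--3=10, 7-1=6, 7-6=1, 7-7=0, 7-8=-1
a = 8: 8--3=11, 8-1=7, 8-6=2, 8-7=1, 8-8=0
Collecting distinct values (and noting 0 appears from a-a):
A - A = {-11, -10, -9, -7, -6, -5, -4, -2, -1, 0, 1, 2, 4, 5, 6, 7, 9, 10, 11}
|A - A| = 19

A - A = {-11, -10, -9, -7, -6, -5, -4, -2, -1, 0, 1, 2, 4, 5, 6, 7, 9, 10, 11}


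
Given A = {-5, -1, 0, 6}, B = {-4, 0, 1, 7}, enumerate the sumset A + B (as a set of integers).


A + B = {a + b : a ∈ A, b ∈ B}.
Enumerate all |A|·|B| = 4·4 = 16 pairs (a, b) and collect distinct sums.
a = -5: -5+-4=-9, -5+0=-5, -5+1=-4, -5+7=2
a = -1: -1+-4=-5, -1+0=-1, -1+1=0, -1+7=6
a = 0: 0+-4=-4, 0+0=0, 0+1=1, 0+7=7
a = 6: 6+-4=2, 6+0=6, 6+1=7, 6+7=13
Collecting distinct sums: A + B = {-9, -5, -4, -1, 0, 1, 2, 6, 7, 13}
|A + B| = 10

A + B = {-9, -5, -4, -1, 0, 1, 2, 6, 7, 13}


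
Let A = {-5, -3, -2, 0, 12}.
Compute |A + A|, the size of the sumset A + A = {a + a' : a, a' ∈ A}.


A + A = {a + a' : a, a' ∈ A}; |A| = 5.
General bounds: 2|A| - 1 ≤ |A + A| ≤ |A|(|A|+1)/2, i.e. 9 ≤ |A + A| ≤ 15.
Lower bound 2|A|-1 is attained iff A is an arithmetic progression.
Enumerate sums a + a' for a ≤ a' (symmetric, so this suffices):
a = -5: -5+-5=-10, -5+-3=-8, -5+-2=-7, -5+0=-5, -5+12=7
a = -3: -3+-3=-6, -3+-2=-5, -3+0=-3, -3+12=9
a = -2: -2+-2=-4, -2+0=-2, -2+12=10
a = 0: 0+0=0, 0+12=12
a = 12: 12+12=24
Distinct sums: {-10, -8, -7, -6, -5, -4, -3, -2, 0, 7, 9, 10, 12, 24}
|A + A| = 14

|A + A| = 14


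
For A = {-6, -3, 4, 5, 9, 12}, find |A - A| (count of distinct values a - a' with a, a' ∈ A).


A - A = {a - a' : a, a' ∈ A}; |A| = 6.
Bounds: 2|A|-1 ≤ |A - A| ≤ |A|² - |A| + 1, i.e. 11 ≤ |A - A| ≤ 31.
Note: 0 ∈ A - A always (from a - a). The set is symmetric: if d ∈ A - A then -d ∈ A - A.
Enumerate nonzero differences d = a - a' with a > a' (then include -d):
Positive differences: {1, 3, 4, 5, 7, 8, 10, 11, 12, 15, 18}
Full difference set: {0} ∪ (positive diffs) ∪ (negative diffs).
|A - A| = 1 + 2·11 = 23 (matches direct enumeration: 23).

|A - A| = 23


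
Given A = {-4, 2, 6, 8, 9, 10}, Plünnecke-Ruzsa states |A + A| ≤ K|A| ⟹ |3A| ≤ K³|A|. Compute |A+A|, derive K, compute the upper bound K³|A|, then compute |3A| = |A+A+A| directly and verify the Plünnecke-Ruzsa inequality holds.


|A| = 6.
Step 1: Compute A + A by enumerating all 36 pairs.
A + A = {-8, -2, 2, 4, 5, 6, 8, 10, 11, 12, 14, 15, 16, 17, 18, 19, 20}, so |A + A| = 17.
Step 2: Doubling constant K = |A + A|/|A| = 17/6 = 17/6 ≈ 2.8333.
Step 3: Plünnecke-Ruzsa gives |3A| ≤ K³·|A| = (2.8333)³ · 6 ≈ 136.4722.
Step 4: Compute 3A = A + A + A directly by enumerating all triples (a,b,c) ∈ A³; |3A| = 31.
Step 5: Check 31 ≤ 136.4722? Yes ✓.

K = 17/6, Plünnecke-Ruzsa bound K³|A| ≈ 136.4722, |3A| = 31, inequality holds.


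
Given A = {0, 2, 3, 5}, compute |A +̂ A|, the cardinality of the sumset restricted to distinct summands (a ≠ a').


Restricted sumset: A +̂ A = {a + a' : a ∈ A, a' ∈ A, a ≠ a'}.
Equivalently, take A + A and drop any sum 2a that is achievable ONLY as a + a for a ∈ A (i.e. sums representable only with equal summands).
Enumerate pairs (a, a') with a < a' (symmetric, so each unordered pair gives one sum; this covers all a ≠ a'):
  0 + 2 = 2
  0 + 3 = 3
  0 + 5 = 5
  2 + 3 = 5
  2 + 5 = 7
  3 + 5 = 8
Collected distinct sums: {2, 3, 5, 7, 8}
|A +̂ A| = 5
(Reference bound: |A +̂ A| ≥ 2|A| - 3 for |A| ≥ 2, with |A| = 4 giving ≥ 5.)

|A +̂ A| = 5


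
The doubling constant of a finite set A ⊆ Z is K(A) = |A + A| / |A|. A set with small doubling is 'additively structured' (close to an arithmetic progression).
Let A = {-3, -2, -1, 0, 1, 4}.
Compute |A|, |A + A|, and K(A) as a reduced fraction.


|A| = 6.
Compute A + A by enumerating all 36 pairs.
A + A = {-6, -5, -4, -3, -2, -1, 0, 1, 2, 3, 4, 5, 8}, so |A + A| = 13.
K = |A + A| / |A| = 13/6 (already in lowest terms) ≈ 2.1667.
Reference: AP of size 6 gives K = 11/6 ≈ 1.8333; a fully generic set of size 6 gives K ≈ 3.5000.

|A| = 6, |A + A| = 13, K = 13/6.


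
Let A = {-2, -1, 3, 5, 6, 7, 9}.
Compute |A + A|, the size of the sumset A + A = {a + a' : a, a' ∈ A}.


A + A = {a + a' : a, a' ∈ A}; |A| = 7.
General bounds: 2|A| - 1 ≤ |A + A| ≤ |A|(|A|+1)/2, i.e. 13 ≤ |A + A| ≤ 28.
Lower bound 2|A|-1 is attained iff A is an arithmetic progression.
Enumerate sums a + a' for a ≤ a' (symmetric, so this suffices):
a = -2: -2+-2=-4, -2+-1=-3, -2+3=1, -2+5=3, -2+6=4, -2+7=5, -2+9=7
a = -1: -1+-1=-2, -1+3=2, -1+5=4, -1+6=5, -1+7=6, -1+9=8
a = 3: 3+3=6, 3+5=8, 3+6=9, 3+7=10, 3+9=12
a = 5: 5+5=10, 5+6=11, 5+7=12, 5+9=14
a = 6: 6+6=12, 6+7=13, 6+9=15
a = 7: 7+7=14, 7+9=16
a = 9: 9+9=18
Distinct sums: {-4, -3, -2, 1, 2, 3, 4, 5, 6, 7, 8, 9, 10, 11, 12, 13, 14, 15, 16, 18}
|A + A| = 20

|A + A| = 20


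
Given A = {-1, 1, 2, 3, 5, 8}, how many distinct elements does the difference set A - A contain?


A - A = {a - a' : a, a' ∈ A}; |A| = 6.
Bounds: 2|A|-1 ≤ |A - A| ≤ |A|² - |A| + 1, i.e. 11 ≤ |A - A| ≤ 31.
Note: 0 ∈ A - A always (from a - a). The set is symmetric: if d ∈ A - A then -d ∈ A - A.
Enumerate nonzero differences d = a - a' with a > a' (then include -d):
Positive differences: {1, 2, 3, 4, 5, 6, 7, 9}
Full difference set: {0} ∪ (positive diffs) ∪ (negative diffs).
|A - A| = 1 + 2·8 = 17 (matches direct enumeration: 17).

|A - A| = 17


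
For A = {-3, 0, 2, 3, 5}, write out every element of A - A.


A - A = {a - a' : a, a' ∈ A}.
Compute a - a' for each ordered pair (a, a'):
a = -3: -3--3=0, -3-0=-3, -3-2=-5, -3-3=-6, -3-5=-8
a = 0: 0--3=3, 0-0=0, 0-2=-2, 0-3=-3, 0-5=-5
a = 2: 2--3=5, 2-0=2, 2-2=0, 2-3=-1, 2-5=-3
a = 3: 3--3=6, 3-0=3, 3-2=1, 3-3=0, 3-5=-2
a = 5: 5--3=8, 5-0=5, 5-2=3, 5-3=2, 5-5=0
Collecting distinct values (and noting 0 appears from a-a):
A - A = {-8, -6, -5, -3, -2, -1, 0, 1, 2, 3, 5, 6, 8}
|A - A| = 13

A - A = {-8, -6, -5, -3, -2, -1, 0, 1, 2, 3, 5, 6, 8}


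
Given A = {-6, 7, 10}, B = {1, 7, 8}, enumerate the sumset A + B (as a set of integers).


A + B = {a + b : a ∈ A, b ∈ B}.
Enumerate all |A|·|B| = 3·3 = 9 pairs (a, b) and collect distinct sums.
a = -6: -6+1=-5, -6+7=1, -6+8=2
a = 7: 7+1=8, 7+7=14, 7+8=15
a = 10: 10+1=11, 10+7=17, 10+8=18
Collecting distinct sums: A + B = {-5, 1, 2, 8, 11, 14, 15, 17, 18}
|A + B| = 9

A + B = {-5, 1, 2, 8, 11, 14, 15, 17, 18}


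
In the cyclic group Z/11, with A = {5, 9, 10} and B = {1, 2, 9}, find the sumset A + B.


Work in Z/11Z: reduce every sum a + b modulo 11.
Enumerate all 9 pairs:
a = 5: 5+1=6, 5+2=7, 5+9=3
a = 9: 9+1=10, 9+2=0, 9+9=7
a = 10: 10+1=0, 10+2=1, 10+9=8
Distinct residues collected: {0, 1, 3, 6, 7, 8, 10}
|A + B| = 7 (out of 11 total residues).

A + B = {0, 1, 3, 6, 7, 8, 10}


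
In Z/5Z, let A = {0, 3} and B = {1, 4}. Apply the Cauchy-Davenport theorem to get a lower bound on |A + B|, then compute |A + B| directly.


Cauchy-Davenport: |A + B| ≥ min(p, |A| + |B| - 1) for A, B nonempty in Z/pZ.
|A| = 2, |B| = 2, p = 5.
CD lower bound = min(5, 2 + 2 - 1) = min(5, 3) = 3.
Compute A + B mod 5 directly:
a = 0: 0+1=1, 0+4=4
a = 3: 3+1=4, 3+4=2
A + B = {1, 2, 4}, so |A + B| = 3.
Verify: 3 ≥ 3? Yes ✓.

CD lower bound = 3, actual |A + B| = 3.


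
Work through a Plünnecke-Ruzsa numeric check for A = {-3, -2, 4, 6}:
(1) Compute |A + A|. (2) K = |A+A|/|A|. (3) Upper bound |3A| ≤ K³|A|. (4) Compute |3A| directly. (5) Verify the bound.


|A| = 4.
Step 1: Compute A + A by enumerating all 16 pairs.
A + A = {-6, -5, -4, 1, 2, 3, 4, 8, 10, 12}, so |A + A| = 10.
Step 2: Doubling constant K = |A + A|/|A| = 10/4 = 10/4 ≈ 2.5000.
Step 3: Plünnecke-Ruzsa gives |3A| ≤ K³·|A| = (2.5000)³ · 4 ≈ 62.5000.
Step 4: Compute 3A = A + A + A directly by enumerating all triples (a,b,c) ∈ A³; |3A| = 19.
Step 5: Check 19 ≤ 62.5000? Yes ✓.

K = 10/4, Plünnecke-Ruzsa bound K³|A| ≈ 62.5000, |3A| = 19, inequality holds.


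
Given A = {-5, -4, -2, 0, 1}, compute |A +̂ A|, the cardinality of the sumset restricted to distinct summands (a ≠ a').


Restricted sumset: A +̂ A = {a + a' : a ∈ A, a' ∈ A, a ≠ a'}.
Equivalently, take A + A and drop any sum 2a that is achievable ONLY as a + a for a ∈ A (i.e. sums representable only with equal summands).
Enumerate pairs (a, a') with a < a' (symmetric, so each unordered pair gives one sum; this covers all a ≠ a'):
  -5 + -4 = -9
  -5 + -2 = -7
  -5 + 0 = -5
  -5 + 1 = -4
  -4 + -2 = -6
  -4 + 0 = -4
  -4 + 1 = -3
  -2 + 0 = -2
  -2 + 1 = -1
  0 + 1 = 1
Collected distinct sums: {-9, -7, -6, -5, -4, -3, -2, -1, 1}
|A +̂ A| = 9
(Reference bound: |A +̂ A| ≥ 2|A| - 3 for |A| ≥ 2, with |A| = 5 giving ≥ 7.)

|A +̂ A| = 9


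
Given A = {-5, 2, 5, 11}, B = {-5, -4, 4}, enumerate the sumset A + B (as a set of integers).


A + B = {a + b : a ∈ A, b ∈ B}.
Enumerate all |A|·|B| = 4·3 = 12 pairs (a, b) and collect distinct sums.
a = -5: -5+-5=-10, -5+-4=-9, -5+4=-1
a = 2: 2+-5=-3, 2+-4=-2, 2+4=6
a = 5: 5+-5=0, 5+-4=1, 5+4=9
a = 11: 11+-5=6, 11+-4=7, 11+4=15
Collecting distinct sums: A + B = {-10, -9, -3, -2, -1, 0, 1, 6, 7, 9, 15}
|A + B| = 11

A + B = {-10, -9, -3, -2, -1, 0, 1, 6, 7, 9, 15}


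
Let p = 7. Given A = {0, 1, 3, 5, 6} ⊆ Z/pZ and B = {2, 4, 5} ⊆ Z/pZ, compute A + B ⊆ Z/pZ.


Work in Z/7Z: reduce every sum a + b modulo 7.
Enumerate all 15 pairs:
a = 0: 0+2=2, 0+4=4, 0+5=5
a = 1: 1+2=3, 1+4=5, 1+5=6
a = 3: 3+2=5, 3+4=0, 3+5=1
a = 5: 5+2=0, 5+4=2, 5+5=3
a = 6: 6+2=1, 6+4=3, 6+5=4
Distinct residues collected: {0, 1, 2, 3, 4, 5, 6}
|A + B| = 7 (out of 7 total residues).

A + B = {0, 1, 2, 3, 4, 5, 6}


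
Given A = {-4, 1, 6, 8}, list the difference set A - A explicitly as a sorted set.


A - A = {a - a' : a, a' ∈ A}.
Compute a - a' for each ordered pair (a, a'):
a = -4: -4--4=0, -4-1=-5, -4-6=-10, -4-8=-12
a = 1: 1--4=5, 1-1=0, 1-6=-5, 1-8=-7
a = 6: 6--4=10, 6-1=5, 6-6=0, 6-8=-2
a = 8: 8--4=12, 8-1=7, 8-6=2, 8-8=0
Collecting distinct values (and noting 0 appears from a-a):
A - A = {-12, -10, -7, -5, -2, 0, 2, 5, 7, 10, 12}
|A - A| = 11

A - A = {-12, -10, -7, -5, -2, 0, 2, 5, 7, 10, 12}


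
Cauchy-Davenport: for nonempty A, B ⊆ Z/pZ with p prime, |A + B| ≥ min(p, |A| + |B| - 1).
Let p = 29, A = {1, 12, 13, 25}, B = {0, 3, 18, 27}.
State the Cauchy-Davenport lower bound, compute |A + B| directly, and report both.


Cauchy-Davenport: |A + B| ≥ min(p, |A| + |B| - 1) for A, B nonempty in Z/pZ.
|A| = 4, |B| = 4, p = 29.
CD lower bound = min(29, 4 + 4 - 1) = min(29, 7) = 7.
Compute A + B mod 29 directly:
a = 1: 1+0=1, 1+3=4, 1+18=19, 1+27=28
a = 12: 12+0=12, 12+3=15, 12+18=1, 12+27=10
a = 13: 13+0=13, 13+3=16, 13+18=2, 13+27=11
a = 25: 25+0=25, 25+3=28, 25+18=14, 25+27=23
A + B = {1, 2, 4, 10, 11, 12, 13, 14, 15, 16, 19, 23, 25, 28}, so |A + B| = 14.
Verify: 14 ≥ 7? Yes ✓.

CD lower bound = 7, actual |A + B| = 14.


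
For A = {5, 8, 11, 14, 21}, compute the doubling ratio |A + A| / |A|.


|A| = 5.
Compute A + A by enumerating all 25 pairs.
A + A = {10, 13, 16, 19, 22, 25, 26, 28, 29, 32, 35, 42}, so |A + A| = 12.
K = |A + A| / |A| = 12/5 (already in lowest terms) ≈ 2.4000.
Reference: AP of size 5 gives K = 9/5 ≈ 1.8000; a fully generic set of size 5 gives K ≈ 3.0000.

|A| = 5, |A + A| = 12, K = 12/5.


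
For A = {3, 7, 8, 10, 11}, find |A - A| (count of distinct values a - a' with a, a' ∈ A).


A - A = {a - a' : a, a' ∈ A}; |A| = 5.
Bounds: 2|A|-1 ≤ |A - A| ≤ |A|² - |A| + 1, i.e. 9 ≤ |A - A| ≤ 21.
Note: 0 ∈ A - A always (from a - a). The set is symmetric: if d ∈ A - A then -d ∈ A - A.
Enumerate nonzero differences d = a - a' with a > a' (then include -d):
Positive differences: {1, 2, 3, 4, 5, 7, 8}
Full difference set: {0} ∪ (positive diffs) ∪ (negative diffs).
|A - A| = 1 + 2·7 = 15 (matches direct enumeration: 15).

|A - A| = 15


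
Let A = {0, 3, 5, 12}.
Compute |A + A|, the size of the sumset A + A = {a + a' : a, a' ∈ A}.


A + A = {a + a' : a, a' ∈ A}; |A| = 4.
General bounds: 2|A| - 1 ≤ |A + A| ≤ |A|(|A|+1)/2, i.e. 7 ≤ |A + A| ≤ 10.
Lower bound 2|A|-1 is attained iff A is an arithmetic progression.
Enumerate sums a + a' for a ≤ a' (symmetric, so this suffices):
a = 0: 0+0=0, 0+3=3, 0+5=5, 0+12=12
a = 3: 3+3=6, 3+5=8, 3+12=15
a = 5: 5+5=10, 5+12=17
a = 12: 12+12=24
Distinct sums: {0, 3, 5, 6, 8, 10, 12, 15, 17, 24}
|A + A| = 10

|A + A| = 10


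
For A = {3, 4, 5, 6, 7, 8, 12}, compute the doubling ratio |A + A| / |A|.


|A| = 7.
Compute A + A by enumerating all 49 pairs.
A + A = {6, 7, 8, 9, 10, 11, 12, 13, 14, 15, 16, 17, 18, 19, 20, 24}, so |A + A| = 16.
K = |A + A| / |A| = 16/7 (already in lowest terms) ≈ 2.2857.
Reference: AP of size 7 gives K = 13/7 ≈ 1.8571; a fully generic set of size 7 gives K ≈ 4.0000.

|A| = 7, |A + A| = 16, K = 16/7.


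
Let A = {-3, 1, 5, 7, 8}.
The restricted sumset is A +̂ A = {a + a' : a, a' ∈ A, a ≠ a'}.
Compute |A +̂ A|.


Restricted sumset: A +̂ A = {a + a' : a ∈ A, a' ∈ A, a ≠ a'}.
Equivalently, take A + A and drop any sum 2a that is achievable ONLY as a + a for a ∈ A (i.e. sums representable only with equal summands).
Enumerate pairs (a, a') with a < a' (symmetric, so each unordered pair gives one sum; this covers all a ≠ a'):
  -3 + 1 = -2
  -3 + 5 = 2
  -3 + 7 = 4
  -3 + 8 = 5
  1 + 5 = 6
  1 + 7 = 8
  1 + 8 = 9
  5 + 7 = 12
  5 + 8 = 13
  7 + 8 = 15
Collected distinct sums: {-2, 2, 4, 5, 6, 8, 9, 12, 13, 15}
|A +̂ A| = 10
(Reference bound: |A +̂ A| ≥ 2|A| - 3 for |A| ≥ 2, with |A| = 5 giving ≥ 7.)

|A +̂ A| = 10


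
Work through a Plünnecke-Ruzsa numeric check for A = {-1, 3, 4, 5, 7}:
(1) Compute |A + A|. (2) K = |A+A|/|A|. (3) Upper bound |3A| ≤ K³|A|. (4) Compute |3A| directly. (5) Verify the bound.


|A| = 5.
Step 1: Compute A + A by enumerating all 25 pairs.
A + A = {-2, 2, 3, 4, 6, 7, 8, 9, 10, 11, 12, 14}, so |A + A| = 12.
Step 2: Doubling constant K = |A + A|/|A| = 12/5 = 12/5 ≈ 2.4000.
Step 3: Plünnecke-Ruzsa gives |3A| ≤ K³·|A| = (2.4000)³ · 5 ≈ 69.1200.
Step 4: Compute 3A = A + A + A directly by enumerating all triples (a,b,c) ∈ A³; |3A| = 20.
Step 5: Check 20 ≤ 69.1200? Yes ✓.

K = 12/5, Plünnecke-Ruzsa bound K³|A| ≈ 69.1200, |3A| = 20, inequality holds.


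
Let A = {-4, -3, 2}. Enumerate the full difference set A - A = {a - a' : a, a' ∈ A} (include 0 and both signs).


A - A = {a - a' : a, a' ∈ A}.
Compute a - a' for each ordered pair (a, a'):
a = -4: -4--4=0, -4--3=-1, -4-2=-6
a = -3: -3--4=1, -3--3=0, -3-2=-5
a = 2: 2--4=6, 2--3=5, 2-2=0
Collecting distinct values (and noting 0 appears from a-a):
A - A = {-6, -5, -1, 0, 1, 5, 6}
|A - A| = 7

A - A = {-6, -5, -1, 0, 1, 5, 6}


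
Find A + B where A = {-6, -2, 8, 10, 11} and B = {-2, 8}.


A + B = {a + b : a ∈ A, b ∈ B}.
Enumerate all |A|·|B| = 5·2 = 10 pairs (a, b) and collect distinct sums.
a = -6: -6+-2=-8, -6+8=2
a = -2: -2+-2=-4, -2+8=6
a = 8: 8+-2=6, 8+8=16
a = 10: 10+-2=8, 10+8=18
a = 11: 11+-2=9, 11+8=19
Collecting distinct sums: A + B = {-8, -4, 2, 6, 8, 9, 16, 18, 19}
|A + B| = 9

A + B = {-8, -4, 2, 6, 8, 9, 16, 18, 19}


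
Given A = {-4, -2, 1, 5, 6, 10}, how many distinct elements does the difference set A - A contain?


A - A = {a - a' : a, a' ∈ A}; |A| = 6.
Bounds: 2|A|-1 ≤ |A - A| ≤ |A|² - |A| + 1, i.e. 11 ≤ |A - A| ≤ 31.
Note: 0 ∈ A - A always (from a - a). The set is symmetric: if d ∈ A - A then -d ∈ A - A.
Enumerate nonzero differences d = a - a' with a > a' (then include -d):
Positive differences: {1, 2, 3, 4, 5, 7, 8, 9, 10, 12, 14}
Full difference set: {0} ∪ (positive diffs) ∪ (negative diffs).
|A - A| = 1 + 2·11 = 23 (matches direct enumeration: 23).

|A - A| = 23


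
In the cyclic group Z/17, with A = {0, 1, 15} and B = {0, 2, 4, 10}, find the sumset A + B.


Work in Z/17Z: reduce every sum a + b modulo 17.
Enumerate all 12 pairs:
a = 0: 0+0=0, 0+2=2, 0+4=4, 0+10=10
a = 1: 1+0=1, 1+2=3, 1+4=5, 1+10=11
a = 15: 15+0=15, 15+2=0, 15+4=2, 15+10=8
Distinct residues collected: {0, 1, 2, 3, 4, 5, 8, 10, 11, 15}
|A + B| = 10 (out of 17 total residues).

A + B = {0, 1, 2, 3, 4, 5, 8, 10, 11, 15}


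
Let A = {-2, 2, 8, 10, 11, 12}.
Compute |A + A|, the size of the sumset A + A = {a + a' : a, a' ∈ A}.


A + A = {a + a' : a, a' ∈ A}; |A| = 6.
General bounds: 2|A| - 1 ≤ |A + A| ≤ |A|(|A|+1)/2, i.e. 11 ≤ |A + A| ≤ 21.
Lower bound 2|A|-1 is attained iff A is an arithmetic progression.
Enumerate sums a + a' for a ≤ a' (symmetric, so this suffices):
a = -2: -2+-2=-4, -2+2=0, -2+8=6, -2+10=8, -2+11=9, -2+12=10
a = 2: 2+2=4, 2+8=10, 2+10=12, 2+11=13, 2+12=14
a = 8: 8+8=16, 8+10=18, 8+11=19, 8+12=20
a = 10: 10+10=20, 10+11=21, 10+12=22
a = 11: 11+11=22, 11+12=23
a = 12: 12+12=24
Distinct sums: {-4, 0, 4, 6, 8, 9, 10, 12, 13, 14, 16, 18, 19, 20, 21, 22, 23, 24}
|A + A| = 18

|A + A| = 18


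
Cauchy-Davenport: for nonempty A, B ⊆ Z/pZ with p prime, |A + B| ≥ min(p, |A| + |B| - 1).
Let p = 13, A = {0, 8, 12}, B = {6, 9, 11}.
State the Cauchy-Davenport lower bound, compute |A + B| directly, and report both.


Cauchy-Davenport: |A + B| ≥ min(p, |A| + |B| - 1) for A, B nonempty in Z/pZ.
|A| = 3, |B| = 3, p = 13.
CD lower bound = min(13, 3 + 3 - 1) = min(13, 5) = 5.
Compute A + B mod 13 directly:
a = 0: 0+6=6, 0+9=9, 0+11=11
a = 8: 8+6=1, 8+9=4, 8+11=6
a = 12: 12+6=5, 12+9=8, 12+11=10
A + B = {1, 4, 5, 6, 8, 9, 10, 11}, so |A + B| = 8.
Verify: 8 ≥ 5? Yes ✓.

CD lower bound = 5, actual |A + B| = 8.


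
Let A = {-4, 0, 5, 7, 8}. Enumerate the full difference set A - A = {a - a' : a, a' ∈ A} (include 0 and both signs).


A - A = {a - a' : a, a' ∈ A}.
Compute a - a' for each ordered pair (a, a'):
a = -4: -4--4=0, -4-0=-4, -4-5=-9, -4-7=-11, -4-8=-12
a = 0: 0--4=4, 0-0=0, 0-5=-5, 0-7=-7, 0-8=-8
a = 5: 5--4=9, 5-0=5, 5-5=0, 5-7=-2, 5-8=-3
a = 7: 7--4=11, 7-0=7, 7-5=2, 7-7=0, 7-8=-1
a = 8: 8--4=12, 8-0=8, 8-5=3, 8-7=1, 8-8=0
Collecting distinct values (and noting 0 appears from a-a):
A - A = {-12, -11, -9, -8, -7, -5, -4, -3, -2, -1, 0, 1, 2, 3, 4, 5, 7, 8, 9, 11, 12}
|A - A| = 21

A - A = {-12, -11, -9, -8, -7, -5, -4, -3, -2, -1, 0, 1, 2, 3, 4, 5, 7, 8, 9, 11, 12}


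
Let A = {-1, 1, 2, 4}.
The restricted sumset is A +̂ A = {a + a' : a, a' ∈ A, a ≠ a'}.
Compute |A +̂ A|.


Restricted sumset: A +̂ A = {a + a' : a ∈ A, a' ∈ A, a ≠ a'}.
Equivalently, take A + A and drop any sum 2a that is achievable ONLY as a + a for a ∈ A (i.e. sums representable only with equal summands).
Enumerate pairs (a, a') with a < a' (symmetric, so each unordered pair gives one sum; this covers all a ≠ a'):
  -1 + 1 = 0
  -1 + 2 = 1
  -1 + 4 = 3
  1 + 2 = 3
  1 + 4 = 5
  2 + 4 = 6
Collected distinct sums: {0, 1, 3, 5, 6}
|A +̂ A| = 5
(Reference bound: |A +̂ A| ≥ 2|A| - 3 for |A| ≥ 2, with |A| = 4 giving ≥ 5.)

|A +̂ A| = 5


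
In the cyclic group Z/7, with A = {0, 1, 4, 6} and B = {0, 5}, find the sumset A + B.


Work in Z/7Z: reduce every sum a + b modulo 7.
Enumerate all 8 pairs:
a = 0: 0+0=0, 0+5=5
a = 1: 1+0=1, 1+5=6
a = 4: 4+0=4, 4+5=2
a = 6: 6+0=6, 6+5=4
Distinct residues collected: {0, 1, 2, 4, 5, 6}
|A + B| = 6 (out of 7 total residues).

A + B = {0, 1, 2, 4, 5, 6}


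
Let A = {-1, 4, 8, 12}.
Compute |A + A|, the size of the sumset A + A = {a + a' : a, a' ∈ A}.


A + A = {a + a' : a, a' ∈ A}; |A| = 4.
General bounds: 2|A| - 1 ≤ |A + A| ≤ |A|(|A|+1)/2, i.e. 7 ≤ |A + A| ≤ 10.
Lower bound 2|A|-1 is attained iff A is an arithmetic progression.
Enumerate sums a + a' for a ≤ a' (symmetric, so this suffices):
a = -1: -1+-1=-2, -1+4=3, -1+8=7, -1+12=11
a = 4: 4+4=8, 4+8=12, 4+12=16
a = 8: 8+8=16, 8+12=20
a = 12: 12+12=24
Distinct sums: {-2, 3, 7, 8, 11, 12, 16, 20, 24}
|A + A| = 9

|A + A| = 9


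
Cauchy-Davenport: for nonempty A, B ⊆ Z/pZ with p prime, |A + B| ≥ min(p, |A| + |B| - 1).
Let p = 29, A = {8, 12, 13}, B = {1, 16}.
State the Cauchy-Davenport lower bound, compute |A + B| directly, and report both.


Cauchy-Davenport: |A + B| ≥ min(p, |A| + |B| - 1) for A, B nonempty in Z/pZ.
|A| = 3, |B| = 2, p = 29.
CD lower bound = min(29, 3 + 2 - 1) = min(29, 4) = 4.
Compute A + B mod 29 directly:
a = 8: 8+1=9, 8+16=24
a = 12: 12+1=13, 12+16=28
a = 13: 13+1=14, 13+16=0
A + B = {0, 9, 13, 14, 24, 28}, so |A + B| = 6.
Verify: 6 ≥ 4? Yes ✓.

CD lower bound = 4, actual |A + B| = 6.


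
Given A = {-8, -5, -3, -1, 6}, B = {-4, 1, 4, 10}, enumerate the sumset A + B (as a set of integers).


A + B = {a + b : a ∈ A, b ∈ B}.
Enumerate all |A|·|B| = 5·4 = 20 pairs (a, b) and collect distinct sums.
a = -8: -8+-4=-12, -8+1=-7, -8+4=-4, -8+10=2
a = -5: -5+-4=-9, -5+1=-4, -5+4=-1, -5+10=5
a = -3: -3+-4=-7, -3+1=-2, -3+4=1, -3+10=7
a = -1: -1+-4=-5, -1+1=0, -1+4=3, -1+10=9
a = 6: 6+-4=2, 6+1=7, 6+4=10, 6+10=16
Collecting distinct sums: A + B = {-12, -9, -7, -5, -4, -2, -1, 0, 1, 2, 3, 5, 7, 9, 10, 16}
|A + B| = 16

A + B = {-12, -9, -7, -5, -4, -2, -1, 0, 1, 2, 3, 5, 7, 9, 10, 16}


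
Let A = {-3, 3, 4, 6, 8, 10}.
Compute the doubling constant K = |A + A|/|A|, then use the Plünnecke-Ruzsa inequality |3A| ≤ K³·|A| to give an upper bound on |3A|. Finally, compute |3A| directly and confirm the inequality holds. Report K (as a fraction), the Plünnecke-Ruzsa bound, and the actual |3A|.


|A| = 6.
Step 1: Compute A + A by enumerating all 36 pairs.
A + A = {-6, 0, 1, 3, 5, 6, 7, 8, 9, 10, 11, 12, 13, 14, 16, 18, 20}, so |A + A| = 17.
Step 2: Doubling constant K = |A + A|/|A| = 17/6 = 17/6 ≈ 2.8333.
Step 3: Plünnecke-Ruzsa gives |3A| ≤ K³·|A| = (2.8333)³ · 6 ≈ 136.4722.
Step 4: Compute 3A = A + A + A directly by enumerating all triples (a,b,c) ∈ A³; |3A| = 30.
Step 5: Check 30 ≤ 136.4722? Yes ✓.

K = 17/6, Plünnecke-Ruzsa bound K³|A| ≈ 136.4722, |3A| = 30, inequality holds.


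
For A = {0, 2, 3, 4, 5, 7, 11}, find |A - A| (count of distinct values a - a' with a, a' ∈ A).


A - A = {a - a' : a, a' ∈ A}; |A| = 7.
Bounds: 2|A|-1 ≤ |A - A| ≤ |A|² - |A| + 1, i.e. 13 ≤ |A - A| ≤ 43.
Note: 0 ∈ A - A always (from a - a). The set is symmetric: if d ∈ A - A then -d ∈ A - A.
Enumerate nonzero differences d = a - a' with a > a' (then include -d):
Positive differences: {1, 2, 3, 4, 5, 6, 7, 8, 9, 11}
Full difference set: {0} ∪ (positive diffs) ∪ (negative diffs).
|A - A| = 1 + 2·10 = 21 (matches direct enumeration: 21).

|A - A| = 21


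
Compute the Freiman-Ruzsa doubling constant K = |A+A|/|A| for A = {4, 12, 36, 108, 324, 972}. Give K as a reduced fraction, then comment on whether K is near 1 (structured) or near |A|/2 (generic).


|A| = 6.
Compute A + A by enumerating all 36 pairs.
A + A = {8, 16, 24, 40, 48, 72, 112, 120, 144, 216, 328, 336, 360, 432, 648, 976, 984, 1008, 1080, 1296, 1944}, so |A + A| = 21.
K = |A + A| / |A| = 21/6 = 7/2 ≈ 3.5000.
Reference: AP of size 6 gives K = 11/6 ≈ 1.8333; a fully generic set of size 6 gives K ≈ 3.5000.

|A| = 6, |A + A| = 21, K = 21/6 = 7/2.


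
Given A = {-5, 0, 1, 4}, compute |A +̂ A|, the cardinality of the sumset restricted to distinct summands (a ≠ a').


Restricted sumset: A +̂ A = {a + a' : a ∈ A, a' ∈ A, a ≠ a'}.
Equivalently, take A + A and drop any sum 2a that is achievable ONLY as a + a for a ∈ A (i.e. sums representable only with equal summands).
Enumerate pairs (a, a') with a < a' (symmetric, so each unordered pair gives one sum; this covers all a ≠ a'):
  -5 + 0 = -5
  -5 + 1 = -4
  -5 + 4 = -1
  0 + 1 = 1
  0 + 4 = 4
  1 + 4 = 5
Collected distinct sums: {-5, -4, -1, 1, 4, 5}
|A +̂ A| = 6
(Reference bound: |A +̂ A| ≥ 2|A| - 3 for |A| ≥ 2, with |A| = 4 giving ≥ 5.)

|A +̂ A| = 6
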